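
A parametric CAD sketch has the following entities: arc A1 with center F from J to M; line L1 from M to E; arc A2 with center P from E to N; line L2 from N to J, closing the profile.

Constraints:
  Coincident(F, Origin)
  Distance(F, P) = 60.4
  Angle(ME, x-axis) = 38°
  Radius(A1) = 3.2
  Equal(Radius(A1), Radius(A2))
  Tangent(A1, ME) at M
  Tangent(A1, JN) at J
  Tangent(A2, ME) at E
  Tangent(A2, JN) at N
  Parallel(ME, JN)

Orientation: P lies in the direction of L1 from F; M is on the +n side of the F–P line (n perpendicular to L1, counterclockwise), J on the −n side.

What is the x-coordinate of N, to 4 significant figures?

49.57

The slot axis is L1's direction at 38.0°, so u = (cos 38.0°, sin 38.0°) = (0.7880, 0.6157) and n = (−sin 38.0°, cos 38.0°) = (-0.6157, 0.7880). F is at the origin and P lies 60.4 along u from F, so P = 60.4·u = (47.60, 37.19). Tangency of A1 to both parallel lines with radius 3.2 puts M and J at F ± 3.2·n: M = (-1.970, 2.522), J = (1.970, -2.522). Equal radii place E and N the same way about P: E = P + 3.2·n = (45.63, 39.71), N = P − 3.2·n = (49.57, 34.66). So N.x = 49.57.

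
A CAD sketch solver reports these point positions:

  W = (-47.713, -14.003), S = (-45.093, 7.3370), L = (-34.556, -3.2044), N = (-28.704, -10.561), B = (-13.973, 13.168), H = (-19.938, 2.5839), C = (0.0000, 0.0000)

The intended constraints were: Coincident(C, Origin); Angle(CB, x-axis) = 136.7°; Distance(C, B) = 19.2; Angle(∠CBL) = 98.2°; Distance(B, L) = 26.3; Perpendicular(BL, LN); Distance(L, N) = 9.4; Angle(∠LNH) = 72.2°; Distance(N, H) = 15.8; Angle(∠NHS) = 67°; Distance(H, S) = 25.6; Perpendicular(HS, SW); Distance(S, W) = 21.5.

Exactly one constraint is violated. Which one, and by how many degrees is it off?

Perpendicular(HS, SW) — off by 3.70°.

C = (0.00, 0.00) ✓; CB at 136.7° ✓; |CB| = 19.20 ✓; ∠CBL = 98.20° ✓; |BL| = 26.30 ✓; ∠(BL, LN) = 90.00° ✓; |LN| = 9.400 ✓; ∠LNH = 72.20° ✓; |NH| = 15.80 ✓; ∠NHS = 67.00° ✓; |HS| = 25.60 ✓; ∠(HS, SW) = 93.70° ✗; |SW| = 21.50 ✓.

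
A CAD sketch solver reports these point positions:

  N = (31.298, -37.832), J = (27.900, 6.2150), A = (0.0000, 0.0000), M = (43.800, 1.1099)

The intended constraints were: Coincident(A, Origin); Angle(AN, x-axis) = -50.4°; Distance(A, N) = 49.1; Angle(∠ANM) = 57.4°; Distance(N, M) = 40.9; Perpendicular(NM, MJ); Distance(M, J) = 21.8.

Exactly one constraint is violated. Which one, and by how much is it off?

Distance(M, J) = 21.8 — off by 5.10.

A = (0.00, 0.00) ✓; AN at -50.40° ✓; |AN| = 49.10 ✓; ∠ANM = 57.40° ✓; |NM| = 40.90 ✓; ∠(NM, MJ) = 90.00° ✓; |MJ| = 16.70 ✗.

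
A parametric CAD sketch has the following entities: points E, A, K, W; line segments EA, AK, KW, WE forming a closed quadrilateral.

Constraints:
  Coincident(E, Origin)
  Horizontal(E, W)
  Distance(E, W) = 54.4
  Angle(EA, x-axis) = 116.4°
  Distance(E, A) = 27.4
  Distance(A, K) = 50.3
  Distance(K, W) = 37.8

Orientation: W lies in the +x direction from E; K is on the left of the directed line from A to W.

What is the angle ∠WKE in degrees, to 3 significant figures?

74.8°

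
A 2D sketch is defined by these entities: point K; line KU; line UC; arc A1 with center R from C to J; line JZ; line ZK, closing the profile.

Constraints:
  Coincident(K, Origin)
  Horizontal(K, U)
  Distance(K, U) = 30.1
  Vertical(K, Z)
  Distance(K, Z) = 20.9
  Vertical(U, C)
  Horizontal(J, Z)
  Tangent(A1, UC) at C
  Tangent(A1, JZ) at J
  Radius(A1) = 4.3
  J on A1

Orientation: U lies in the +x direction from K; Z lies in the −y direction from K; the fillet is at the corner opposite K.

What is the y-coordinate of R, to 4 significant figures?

-16.60

K is at the origin; K and U share the same y with |KU| = 30.1 and U on the +x side, so U = (30.10, 0.000). KZ is vertical with |KZ| = 20.9 and Z on the −y side, so Z = (0.000, -20.90). The virtual corner opposite K is at (30.10, -20.90). A1 meets UC tangentially, so RC is at right angles to UC and tangency of A1 to JZ means the radius RJ is perpendicular to JZ, with radius 4.3, so the center R sits 4.3 in from both sides at R = (25.80, -16.60). So R.y = -16.60.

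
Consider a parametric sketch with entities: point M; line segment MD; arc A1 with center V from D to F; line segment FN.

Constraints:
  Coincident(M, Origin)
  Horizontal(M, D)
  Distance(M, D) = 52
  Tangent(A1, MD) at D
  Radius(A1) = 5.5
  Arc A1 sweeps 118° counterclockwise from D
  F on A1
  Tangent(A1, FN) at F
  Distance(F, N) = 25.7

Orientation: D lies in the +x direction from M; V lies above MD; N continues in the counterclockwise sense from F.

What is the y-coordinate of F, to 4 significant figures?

8.082

Tangency of A1 to MD means the radius VD is perpendicular to MD, so V = D + (0, 5.5) = (52.00, 5.500). On A1, D sits at bearing -90° from V; a 118° counterclockwise sweep puts F at bearing 28°, so F = V + 5.5·(cos 28°, sin 28°) = (56.86, 8.082). So F.y = 8.082.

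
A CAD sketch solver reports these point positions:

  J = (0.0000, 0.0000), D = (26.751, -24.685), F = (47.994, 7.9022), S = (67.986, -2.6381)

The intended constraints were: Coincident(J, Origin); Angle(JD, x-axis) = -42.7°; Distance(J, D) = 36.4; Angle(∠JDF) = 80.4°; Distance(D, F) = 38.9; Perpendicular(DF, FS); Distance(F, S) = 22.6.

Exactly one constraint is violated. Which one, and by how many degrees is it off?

Perpendicular(DF, FS) — off by 5.30°.

J = (0.00, 0.00) ✓; JD at -42.70° ✓; |JD| = 36.40 ✓; ∠JDF = 80.40° ✓; |DF| = 38.90 ✓; ∠(DF, FS) = 84.70° ✗; |FS| = 22.60 ✓.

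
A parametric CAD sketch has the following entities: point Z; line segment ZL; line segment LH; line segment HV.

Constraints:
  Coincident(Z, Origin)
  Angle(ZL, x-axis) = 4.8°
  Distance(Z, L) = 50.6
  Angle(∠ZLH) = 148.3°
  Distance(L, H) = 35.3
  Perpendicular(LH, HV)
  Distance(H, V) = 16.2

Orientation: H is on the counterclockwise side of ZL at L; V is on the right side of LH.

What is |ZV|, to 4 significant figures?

89.27

∠ZLH = 148.3°, so LH runs at 4.8° + (180° − 148.3°) = 36.50° from the x-axis; with |LH| = 35.3, H = L + 35.3·(cos 36.50°, sin 36.50°) = (78.80, 25.23). LH ⟂ HV; with |HV| = 16.2 on the right of LH, V = H + 16.2·(0.5948, -0.8039) = (88.43, 12.21). Then |ZV| = |V − Z| = 89.27.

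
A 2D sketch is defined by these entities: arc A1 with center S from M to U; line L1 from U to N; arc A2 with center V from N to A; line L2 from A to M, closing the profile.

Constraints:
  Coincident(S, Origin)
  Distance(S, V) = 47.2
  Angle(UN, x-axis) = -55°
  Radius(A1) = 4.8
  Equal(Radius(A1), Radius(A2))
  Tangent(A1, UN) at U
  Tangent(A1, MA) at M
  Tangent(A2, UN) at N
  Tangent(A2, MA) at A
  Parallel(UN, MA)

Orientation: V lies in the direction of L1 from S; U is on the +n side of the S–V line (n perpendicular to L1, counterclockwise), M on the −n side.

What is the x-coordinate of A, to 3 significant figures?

23.1

The slot axis is L1's direction at -55.0°, so u = (cos -55.0°, sin -55.0°) = (0.574, -0.819) and n = (−sin -55.0°, cos -55.0°) = (0.819, 0.574). S is at the origin and V lies 47.2 along u from S, so V = 47.2·u = (27.1, -38.7). Tangency of A1 to both parallel lines with radius 4.8 puts U and M at S ± 4.8·n: U = (3.93, 2.75), M = (-3.93, -2.75). Equal radii place N and A the same way about V: N = V + 4.8·n = (31.0, -35.9), A = V − 4.8·n = (23.1, -41.4). So A.x = 23.1.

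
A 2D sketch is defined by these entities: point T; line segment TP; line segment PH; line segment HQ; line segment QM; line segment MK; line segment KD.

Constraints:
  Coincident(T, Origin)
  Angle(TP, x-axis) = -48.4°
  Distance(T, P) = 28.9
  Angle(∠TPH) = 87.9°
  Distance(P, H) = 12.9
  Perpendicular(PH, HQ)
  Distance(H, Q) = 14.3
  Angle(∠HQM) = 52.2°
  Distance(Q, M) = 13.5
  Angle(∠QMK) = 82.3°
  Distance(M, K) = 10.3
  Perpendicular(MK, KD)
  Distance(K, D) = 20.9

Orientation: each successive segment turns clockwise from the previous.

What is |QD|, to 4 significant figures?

11.34

T is at the origin; TP runs at -48.4° with length 28.9, so P = (19.19, -21.61). ∠TPH = 87.9° gives PH at -140.5° from the x-axis; with |PH| = 12.9, H = (9.234, -29.82). PH ⟂ HQ, so HQ runs at 129.5°; with |HQ| = 14.3, Q = (0.1376, -18.78). ∠HQM = 52.2° gives QM at 1.700° from the x-axis; with |QM| = 13.5, M = (13.63, -18.38). ∠QMK = 82.3° gives MK at -96.00° from the x-axis; with |MK| = 10.3, K = (12.56, -28.63). The perpendicularity gives KD at right angles to MK, so KD runs at 174.0°; with |KD| = 20.9, D = (-8.231, -26.44). Then |QD| = |D − Q| = 11.34.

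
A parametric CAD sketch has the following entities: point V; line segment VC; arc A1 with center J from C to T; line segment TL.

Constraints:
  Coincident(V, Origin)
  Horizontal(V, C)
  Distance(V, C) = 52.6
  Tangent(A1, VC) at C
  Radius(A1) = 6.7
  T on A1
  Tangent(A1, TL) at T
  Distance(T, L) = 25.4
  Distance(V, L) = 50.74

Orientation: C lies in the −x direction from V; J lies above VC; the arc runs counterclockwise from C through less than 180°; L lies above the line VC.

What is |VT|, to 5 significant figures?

46.350

V is at the origin; VC is horizontal with |VC| = 52.6 and C on the −x side, so C = (-52.600, 0.0000). Since A1 is tangent to VC there, JC ⟂ VC, so J = C + (0, 6.7) = (-52.600, 6.7000). Since JT ⟂ TL (tangency), |JL| = √(6.7² + 25.4²) = 26.269 regardless of where T sits on A1. So L lies on both circle(V, 50.74) and circle(J, 26.269); the above-VC intersection is L = (-40.797, 30.168). T is the foot of the tangent from L: T = (-46.045, 5.3159).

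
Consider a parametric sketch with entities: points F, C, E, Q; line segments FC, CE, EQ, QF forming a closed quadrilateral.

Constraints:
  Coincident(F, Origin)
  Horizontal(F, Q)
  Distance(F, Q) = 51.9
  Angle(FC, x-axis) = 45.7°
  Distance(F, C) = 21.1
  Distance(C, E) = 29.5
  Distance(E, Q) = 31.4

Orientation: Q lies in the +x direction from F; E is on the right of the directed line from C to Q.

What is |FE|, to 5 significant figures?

26.793

F is at the origin; FQ is horizontal with |FQ| = 51.9 and Q in +x, so Q = (51.9, 0). FC runs at 45.7° with |FC| = 21.1, so C = (14.737, 15.101). E is determined by |CE| = 29.5 and |EQ| = 31.4 together: it lies at the intersection of circle(C, 29.5) and circle(Q, 31.4). With |CQ| = 40.114, the foot of the radical line on CQ is 18.615 from C and the perpendicular offset is √(29.5² − 18.615²) = 22.885. Taking the right-of-CQ solution: E = (23.367, -13.108).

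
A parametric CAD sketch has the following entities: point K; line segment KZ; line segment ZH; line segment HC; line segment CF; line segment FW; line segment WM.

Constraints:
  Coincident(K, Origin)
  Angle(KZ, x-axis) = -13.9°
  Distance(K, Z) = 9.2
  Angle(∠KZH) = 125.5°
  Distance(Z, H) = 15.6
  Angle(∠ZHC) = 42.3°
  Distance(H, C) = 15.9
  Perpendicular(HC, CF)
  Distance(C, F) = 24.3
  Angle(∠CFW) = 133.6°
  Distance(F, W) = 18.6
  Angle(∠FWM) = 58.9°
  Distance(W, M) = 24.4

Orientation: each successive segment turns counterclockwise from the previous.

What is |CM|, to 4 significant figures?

22.99

K is at the origin; KZ runs at -13.9° with length 9.2, so Z = (8.931, -2.210). ∠KZH = 125.5° gives ZH at 40.60° from the x-axis; with |ZH| = 15.6, H = (20.78, 7.942). ∠ZHC = 42.3° gives HC at 178.3° from the x-axis; with |HC| = 15.9, C = (4.882, 8.414). HC ⟂ CF, so CF runs at -91.70°; with |CF| = 24.3, F = (4.161, -15.88). ∠CFW = 133.6° gives FW at -45.30° from the x-axis; with |FW| = 18.6, W = (17.24, -29.10). ∠FWM = 58.9° gives WM at 75.80° from the x-axis; with |WM| = 24.4, M = (23.23, -5.442). Then |CM| = |M − C| = 22.99.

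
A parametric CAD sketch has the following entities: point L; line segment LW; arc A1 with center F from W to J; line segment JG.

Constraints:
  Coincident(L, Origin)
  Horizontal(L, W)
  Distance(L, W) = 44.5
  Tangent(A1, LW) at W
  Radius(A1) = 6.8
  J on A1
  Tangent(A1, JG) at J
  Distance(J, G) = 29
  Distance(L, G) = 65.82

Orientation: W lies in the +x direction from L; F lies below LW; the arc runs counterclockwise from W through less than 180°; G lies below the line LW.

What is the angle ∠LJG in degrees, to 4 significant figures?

142.0°

Checks: |FJ| = 6.800 ✓; ∠(FJ, JG) = 90.00° ✓; |JG| = 29.00 ✓; |LG| = 65.82 ✓.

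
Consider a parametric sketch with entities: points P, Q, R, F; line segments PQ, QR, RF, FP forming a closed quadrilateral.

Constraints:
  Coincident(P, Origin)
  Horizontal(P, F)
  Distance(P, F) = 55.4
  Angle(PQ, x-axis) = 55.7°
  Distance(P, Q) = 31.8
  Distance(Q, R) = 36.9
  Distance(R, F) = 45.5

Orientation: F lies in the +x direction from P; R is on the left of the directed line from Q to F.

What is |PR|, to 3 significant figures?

67.1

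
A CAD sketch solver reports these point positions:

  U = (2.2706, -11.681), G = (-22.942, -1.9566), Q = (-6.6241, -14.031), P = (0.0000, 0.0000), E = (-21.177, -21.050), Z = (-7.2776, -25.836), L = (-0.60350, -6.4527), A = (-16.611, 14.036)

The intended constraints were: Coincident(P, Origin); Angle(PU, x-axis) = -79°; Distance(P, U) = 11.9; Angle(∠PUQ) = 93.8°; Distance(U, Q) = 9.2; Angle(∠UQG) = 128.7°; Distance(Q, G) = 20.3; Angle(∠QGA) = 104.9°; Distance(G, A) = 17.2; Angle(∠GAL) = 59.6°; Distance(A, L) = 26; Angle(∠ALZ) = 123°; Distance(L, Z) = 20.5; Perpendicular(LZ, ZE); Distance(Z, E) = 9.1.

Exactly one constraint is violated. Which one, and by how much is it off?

Distance(Z, E) = 9.1 — off by 5.60.

P = (0.00, 0.00) ✓; PU at -79.00° ✓; |PU| = 11.90 ✓; ∠PUQ = 93.80° ✓; |UQ| = 9.200 ✓; ∠UQG = 128.7° ✓; |QG| = 20.30 ✓; ∠QGA = 104.9° ✓; |GA| = 17.20 ✓; ∠GAL = 59.60° ✓; |AL| = 26.00 ✓; ∠ALZ = 123.0° ✓; |LZ| = 20.50 ✓; ∠(LZ, ZE) = 90.00° ✓; |ZE| = 14.70 ✗.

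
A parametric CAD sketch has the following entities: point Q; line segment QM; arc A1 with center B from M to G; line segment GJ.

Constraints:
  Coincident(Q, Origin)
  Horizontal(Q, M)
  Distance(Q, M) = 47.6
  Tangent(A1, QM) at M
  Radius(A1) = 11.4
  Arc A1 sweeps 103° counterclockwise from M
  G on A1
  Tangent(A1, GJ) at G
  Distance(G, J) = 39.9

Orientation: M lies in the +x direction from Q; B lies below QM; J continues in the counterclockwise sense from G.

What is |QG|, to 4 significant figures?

39.07

Q is at the origin; QM is horizontal with |QM| = 47.6 and M on the +x side, so M = (47.60, 0.000). A1 meets QM tangentially, so BM is at right angles to QM, so B = M + (0, -11.4) = (47.60, -11.40). On A1, M sits at bearing 90° from B; a 103° counterclockwise sweep puts G at bearing 193°, so G = B + 11.4·(cos 193°, sin 193°) = (36.49, -13.96). Then |QG| = |G − Q| = 39.07.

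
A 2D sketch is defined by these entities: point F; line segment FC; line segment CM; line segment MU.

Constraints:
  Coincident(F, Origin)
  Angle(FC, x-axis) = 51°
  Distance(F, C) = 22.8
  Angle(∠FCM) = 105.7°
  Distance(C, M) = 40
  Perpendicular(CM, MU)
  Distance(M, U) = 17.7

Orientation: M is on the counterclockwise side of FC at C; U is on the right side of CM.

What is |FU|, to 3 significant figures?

60.9

∠FCM = 105.7°, so CM runs at 51.0° + (180° − 105.7°) = 125° from the x-axis; with |CM| = 40.0, M = C + 40.0·(cos 125°, sin 125°) = (-8.77, 50.4). CM is perpendicular to MU; with |MU| = 17.7 on the right of CM, U = M + 17.7·(0.816, 0.578) = (5.68, 60.6). Then |FU| = |U − F| = 60.9.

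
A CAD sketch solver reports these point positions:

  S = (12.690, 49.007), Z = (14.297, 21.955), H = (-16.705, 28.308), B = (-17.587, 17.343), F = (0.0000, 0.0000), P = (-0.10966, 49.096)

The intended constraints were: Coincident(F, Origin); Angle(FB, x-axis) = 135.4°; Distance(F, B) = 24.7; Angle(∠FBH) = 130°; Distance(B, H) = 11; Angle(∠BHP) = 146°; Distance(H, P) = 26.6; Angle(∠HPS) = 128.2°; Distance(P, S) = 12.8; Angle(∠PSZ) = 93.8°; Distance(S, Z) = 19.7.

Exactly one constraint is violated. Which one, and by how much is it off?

Distance(S, Z) = 19.7 — off by 7.40.

F = (0.00, 0.00) ✓; FB at 135.4° ✓; |FB| = 24.70 ✓; ∠FBH = 130.0° ✓; |BH| = 11.00 ✓; ∠BHP = 146.0° ✓; |HP| = 26.60 ✓; ∠HPS = 128.2° ✓; |PS| = 12.80 ✓; ∠PSZ = 93.80° ✓; |SZ| = 27.10 ✗.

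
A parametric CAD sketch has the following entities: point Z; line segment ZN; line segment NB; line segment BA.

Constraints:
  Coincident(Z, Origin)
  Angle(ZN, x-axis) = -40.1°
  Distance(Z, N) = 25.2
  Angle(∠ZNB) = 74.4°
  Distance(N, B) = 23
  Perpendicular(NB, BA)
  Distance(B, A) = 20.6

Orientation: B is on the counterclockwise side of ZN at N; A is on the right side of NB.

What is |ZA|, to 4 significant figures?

47.71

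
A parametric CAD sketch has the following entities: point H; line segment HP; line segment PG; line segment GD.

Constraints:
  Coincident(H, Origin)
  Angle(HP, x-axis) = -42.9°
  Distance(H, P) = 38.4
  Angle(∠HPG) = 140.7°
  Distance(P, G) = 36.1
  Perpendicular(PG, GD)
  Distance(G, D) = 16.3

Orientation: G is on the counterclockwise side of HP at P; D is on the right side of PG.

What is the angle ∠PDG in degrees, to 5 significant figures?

65.700°

H is at the origin; HP runs at -42.9° with length 38.4, so P = 38.4·(cos -42.9°, sin -42.9°) = (28.130, -26.140). ∠HPG = 140.7°, so PG runs at -42.9° + (180° − 140.7°) = -3.6000° from the x-axis; with |PG| = 36.1, G = P + 36.1·(cos -3.6000°, sin -3.6000°) = (64.158, -28.406). The perpendicularity gives GD at right angles to PG; with |GD| = 16.3 on the right of PG, D = G + 16.3·(-0.062791, -0.99803) = (63.135, -44.674). Then cos ∠PDG = DP·DG / (|DP||DG|), giving 65.700°.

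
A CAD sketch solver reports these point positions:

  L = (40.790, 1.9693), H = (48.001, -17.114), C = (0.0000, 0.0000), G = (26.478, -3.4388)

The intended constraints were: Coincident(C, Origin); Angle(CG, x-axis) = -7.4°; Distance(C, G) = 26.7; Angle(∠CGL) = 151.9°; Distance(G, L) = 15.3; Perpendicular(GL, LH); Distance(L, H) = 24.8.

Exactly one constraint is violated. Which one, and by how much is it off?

Distance(L, H) = 24.8 — off by 4.40.

C = (0.00, 0.00) ✓; CG at -7.400° ✓; |CG| = 26.70 ✓; ∠CGL = 151.9° ✓; |GL| = 15.30 ✓; ∠(GL, LH) = 90.00° ✓; |LH| = 20.40 ✗.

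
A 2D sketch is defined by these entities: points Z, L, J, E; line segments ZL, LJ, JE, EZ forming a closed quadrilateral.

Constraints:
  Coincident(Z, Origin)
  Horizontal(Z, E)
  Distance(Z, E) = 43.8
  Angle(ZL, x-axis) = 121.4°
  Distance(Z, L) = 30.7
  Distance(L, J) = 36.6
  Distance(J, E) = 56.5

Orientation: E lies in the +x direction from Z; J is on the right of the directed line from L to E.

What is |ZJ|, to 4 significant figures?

15.55

Z is at the origin; ZE is horizontal with |ZE| = 43.8 and E in +x, so E = (43.8, 0). ZL runs at 121.4° with |ZL| = 30.7, so L = (-15.99, 26.20). J is determined by |LJ| = 36.6 and |JE| = 56.5 together: it lies at the intersection of circle(L, 36.6) and circle(E, 56.5). With |LE| = 65.28, the foot of the radical line on LE is 18.45 from L and the perpendicular offset is √(36.6² − 18.45²) = 31.61. Taking the right-of-LE solution: J = (-11.78, -10.15).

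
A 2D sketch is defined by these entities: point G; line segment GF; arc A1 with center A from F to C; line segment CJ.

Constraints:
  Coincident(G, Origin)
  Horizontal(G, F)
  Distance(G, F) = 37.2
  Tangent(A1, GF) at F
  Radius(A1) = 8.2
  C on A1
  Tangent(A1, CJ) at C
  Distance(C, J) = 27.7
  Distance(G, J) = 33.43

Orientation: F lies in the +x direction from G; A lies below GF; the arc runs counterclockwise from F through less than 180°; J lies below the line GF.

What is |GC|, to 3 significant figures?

30.3

Checks: G = (0.00, 0.00) ✓; |AC| = 8.200 ✓; ∠(AC, CJ) = 90.00° ✓; |CJ| = 27.70 ✓; |GJ| = 33.43 ✓.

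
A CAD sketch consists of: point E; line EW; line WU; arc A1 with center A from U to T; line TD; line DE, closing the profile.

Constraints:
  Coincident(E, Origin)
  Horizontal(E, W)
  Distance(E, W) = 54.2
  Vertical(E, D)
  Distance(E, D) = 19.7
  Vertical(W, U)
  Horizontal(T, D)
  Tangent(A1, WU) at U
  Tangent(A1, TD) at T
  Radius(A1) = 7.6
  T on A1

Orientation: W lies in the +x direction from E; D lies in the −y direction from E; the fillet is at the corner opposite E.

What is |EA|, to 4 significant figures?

48.15

E is at the origin; E and W share the same y with |EW| = 54.2 and W on the +x side, so W = (54.20, 0.000). ED is vertical with |ED| = 19.7 and D on the −y side, so D = (0.000, -19.70). The virtual corner opposite E is at (54.20, -19.70). A1 meets WU tangentially, so AU is at right angles to WU and A1 meets TD tangentially, so AT is at right angles to TD, with radius 7.6, so the center A sits 7.6 in from both sides at A = (46.60, -12.10). Then |EA| = |A − E| = 48.15.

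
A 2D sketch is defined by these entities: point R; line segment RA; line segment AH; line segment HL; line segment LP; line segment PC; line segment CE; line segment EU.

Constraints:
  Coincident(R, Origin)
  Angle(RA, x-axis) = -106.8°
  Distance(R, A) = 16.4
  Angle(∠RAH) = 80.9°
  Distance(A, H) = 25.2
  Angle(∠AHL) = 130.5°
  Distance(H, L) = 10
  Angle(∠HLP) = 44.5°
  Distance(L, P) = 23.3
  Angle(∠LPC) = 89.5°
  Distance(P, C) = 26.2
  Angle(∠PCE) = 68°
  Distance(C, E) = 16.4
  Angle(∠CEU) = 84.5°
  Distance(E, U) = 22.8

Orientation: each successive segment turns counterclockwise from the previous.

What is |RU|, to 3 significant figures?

14.5

∠PCE = 68.0° gives CE at 19.8° from the x-axis; with |CE| = 16.4, E = (18.8, -31.9). ∠CEU = 84.5° gives EU at 115° from the x-axis; with |EU| = 22.8, U = (9.09, -11.3). Then |RU| = |U − R| = 14.5.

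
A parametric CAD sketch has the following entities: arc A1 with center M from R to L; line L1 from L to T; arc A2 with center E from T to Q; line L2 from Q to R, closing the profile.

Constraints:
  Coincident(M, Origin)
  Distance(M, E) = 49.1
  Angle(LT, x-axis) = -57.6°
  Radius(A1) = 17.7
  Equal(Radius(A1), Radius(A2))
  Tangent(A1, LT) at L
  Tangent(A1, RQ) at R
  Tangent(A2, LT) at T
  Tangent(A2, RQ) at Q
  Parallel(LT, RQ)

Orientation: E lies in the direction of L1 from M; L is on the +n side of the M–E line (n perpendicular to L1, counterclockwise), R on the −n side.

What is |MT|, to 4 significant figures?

52.19

The slot axis is L1's direction at -57.6°, so u = (cos -57.6°, sin -57.6°) = (0.5358, -0.8443) and n = (−sin -57.6°, cos -57.6°) = (0.8443, 0.5358). M is at the origin and E lies 49.1 along u from M, so E = 49.1·u = (26.31, -41.46). Tangency of A1 to both parallel lines with radius 17.7 puts L and R at M ± 17.7·n: L = (14.94, 9.484), R = (-14.94, -9.484). Equal radii place T and Q the same way about E: T = E + 17.7·n = (41.25, -31.97), Q = E − 17.7·n = (11.36, -50.94). Then |MT| = |T − M| = 52.19.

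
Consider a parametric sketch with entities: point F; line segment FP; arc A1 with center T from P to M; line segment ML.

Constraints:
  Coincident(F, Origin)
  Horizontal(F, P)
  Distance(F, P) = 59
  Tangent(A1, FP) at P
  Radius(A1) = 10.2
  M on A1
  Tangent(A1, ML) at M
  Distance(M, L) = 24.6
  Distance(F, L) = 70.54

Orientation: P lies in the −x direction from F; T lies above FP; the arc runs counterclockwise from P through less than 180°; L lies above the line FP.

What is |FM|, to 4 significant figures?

51.83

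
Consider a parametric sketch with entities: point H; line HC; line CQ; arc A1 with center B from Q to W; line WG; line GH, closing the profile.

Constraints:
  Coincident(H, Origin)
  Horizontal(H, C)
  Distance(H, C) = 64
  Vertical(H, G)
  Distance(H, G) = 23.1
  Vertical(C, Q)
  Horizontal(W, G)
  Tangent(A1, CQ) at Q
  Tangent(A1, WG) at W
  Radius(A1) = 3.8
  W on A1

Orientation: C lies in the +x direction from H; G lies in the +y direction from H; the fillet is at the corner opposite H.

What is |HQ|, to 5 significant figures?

66.847

H is at the origin; H and C share the same y with |HC| = 64.0 and C on the +x side, so C = (64.000, 0.0000). H and G share the same x with |HG| = 23.1 and G on the +y side, so G = (0.0000, 23.100). The virtual corner opposite H is at (64.000, 23.100). Tangency of A1 to CQ means the radius BQ is perpendicular to CQ and A1 meets WG tangentially, so BW is at right angles to WG, with radius 3.8, so the center B sits 3.8 in from both sides at B = (60.200, 19.300). That places the tangent points at Q = (64.000, 19.300) on CQ and W = (60.200, 23.100) on WG. Then |HQ| = |Q − H| = 66.847.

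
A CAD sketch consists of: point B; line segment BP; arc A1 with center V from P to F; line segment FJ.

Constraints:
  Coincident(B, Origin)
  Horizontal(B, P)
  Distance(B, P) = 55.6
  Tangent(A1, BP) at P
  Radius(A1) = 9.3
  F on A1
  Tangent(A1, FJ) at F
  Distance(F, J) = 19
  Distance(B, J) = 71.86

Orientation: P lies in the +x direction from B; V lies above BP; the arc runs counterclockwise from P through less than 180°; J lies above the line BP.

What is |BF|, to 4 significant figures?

65.43

B is at the origin; B and P share the same y with |BP| = 55.6 and P on the +x side, so P = (55.60, 0.000). Since A1 is tangent to BP there, VP ⟂ BP, so V = P + (0, 9.3) = (55.60, 9.300). Since VF ⟂ FJ (tangency), |VJ| = √(9.3² + 19.0²) = 21.15 regardless of where F sits on A1. So J lies on both circle(B, 71.86) and circle(V, 21.15); the above-BP intersection is J = (66.39, 27.49). F is the foot of the tangent from J: F = (64.87, 8.555).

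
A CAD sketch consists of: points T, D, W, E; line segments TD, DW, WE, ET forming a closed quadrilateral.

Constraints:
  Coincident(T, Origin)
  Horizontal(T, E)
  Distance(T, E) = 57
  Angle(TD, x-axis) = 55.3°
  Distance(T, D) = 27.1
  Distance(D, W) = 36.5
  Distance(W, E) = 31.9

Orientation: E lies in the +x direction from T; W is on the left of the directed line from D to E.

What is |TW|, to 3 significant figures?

59.7

T is at the origin; TE is horizontal with |TE| = 57.0 and E in +x, so E = (57.0, 0). TD runs at 55.3° with |TD| = 27.1, so D = (15.4, 22.3). W is determined by |DW| = 36.5 and |WE| = 31.9 together: it lies at the intersection of circle(D, 36.5) and circle(E, 31.9). With |DE| = 47.2, the foot of the radical line on DE is 26.9 from D and the perpendicular offset is √(36.5² − 26.9²) = 24.7. Taking the left-of-DE solution: W = (50.8, 31.3).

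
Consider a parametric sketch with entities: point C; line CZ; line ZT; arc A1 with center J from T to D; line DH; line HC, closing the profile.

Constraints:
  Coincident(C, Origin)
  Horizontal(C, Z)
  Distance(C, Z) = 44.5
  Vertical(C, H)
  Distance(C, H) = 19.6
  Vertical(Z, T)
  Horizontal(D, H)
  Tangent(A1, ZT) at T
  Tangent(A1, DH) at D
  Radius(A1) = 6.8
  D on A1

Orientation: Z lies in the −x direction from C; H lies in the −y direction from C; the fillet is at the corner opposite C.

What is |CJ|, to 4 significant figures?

39.81

C is at the origin; CZ is horizontal with |CZ| = 44.5 and Z on the −x side, so Z = (-44.50, 0.000). C and H share the same x with |CH| = 19.6 and H on the −y side, so H = (0.000, -19.60). The virtual corner opposite C is at (-44.50, -19.60). The tangent condition forces JT to be normal to ZT and tangency of A1 to DH means the radius JD is perpendicular to DH, with radius 6.8, so the center J sits 6.8 in from both sides at J = (-37.70, -12.80). Then |CJ| = |J − C| = 39.81.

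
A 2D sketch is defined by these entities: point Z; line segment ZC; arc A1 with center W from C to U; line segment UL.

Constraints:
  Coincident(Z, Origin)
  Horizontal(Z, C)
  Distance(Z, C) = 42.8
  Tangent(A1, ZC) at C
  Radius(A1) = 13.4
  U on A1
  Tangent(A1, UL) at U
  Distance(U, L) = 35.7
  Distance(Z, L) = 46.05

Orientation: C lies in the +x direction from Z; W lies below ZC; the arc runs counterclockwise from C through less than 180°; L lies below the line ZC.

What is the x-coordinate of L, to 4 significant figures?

18.02

Checks: |WU| = 13.40 ✓; ∠(WU, UL) = 90.00° ✓; |UL| = 35.70 ✓; |ZL| = 46.05 ✓.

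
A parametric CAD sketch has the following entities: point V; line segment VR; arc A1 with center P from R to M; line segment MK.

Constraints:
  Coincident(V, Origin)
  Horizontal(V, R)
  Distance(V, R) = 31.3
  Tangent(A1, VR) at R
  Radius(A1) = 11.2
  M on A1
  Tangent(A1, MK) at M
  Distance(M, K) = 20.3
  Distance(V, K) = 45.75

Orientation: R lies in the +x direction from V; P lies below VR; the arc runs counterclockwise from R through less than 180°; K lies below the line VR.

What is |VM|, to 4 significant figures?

26.69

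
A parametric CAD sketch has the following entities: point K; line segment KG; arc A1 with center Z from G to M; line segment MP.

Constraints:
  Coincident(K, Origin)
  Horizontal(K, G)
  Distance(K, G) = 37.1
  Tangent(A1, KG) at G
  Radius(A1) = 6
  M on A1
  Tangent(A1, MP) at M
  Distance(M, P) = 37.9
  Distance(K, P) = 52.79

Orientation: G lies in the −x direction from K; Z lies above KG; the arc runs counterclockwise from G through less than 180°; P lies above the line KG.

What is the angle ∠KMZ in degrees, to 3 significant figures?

172°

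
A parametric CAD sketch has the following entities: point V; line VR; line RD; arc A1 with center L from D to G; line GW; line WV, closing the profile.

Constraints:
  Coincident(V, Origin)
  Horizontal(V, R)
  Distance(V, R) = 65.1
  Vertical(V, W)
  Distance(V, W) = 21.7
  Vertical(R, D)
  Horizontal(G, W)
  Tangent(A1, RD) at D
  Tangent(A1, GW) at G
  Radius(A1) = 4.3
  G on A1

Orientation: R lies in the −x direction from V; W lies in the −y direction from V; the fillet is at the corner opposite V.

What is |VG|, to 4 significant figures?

64.56

V is at the origin; VR is horizontal with |VR| = 65.1 and R on the −x side, so R = (-65.10, 0.000). V and W share the same x with |VW| = 21.7 and W on the −y side, so W = (0.000, -21.70). The virtual corner opposite V is at (-65.10, -21.70). Tangency of A1 to RD means the radius LD is perpendicular to RD and since A1 is tangent to GW there, LG ⟂ GW, with radius 4.3, so the center L sits 4.3 in from both sides at L = (-60.80, -17.40). That places the tangent points at D = (-65.10, -17.40) on RD and G = (-60.80, -21.70) on GW. Then |VG| = |G − V| = 64.56.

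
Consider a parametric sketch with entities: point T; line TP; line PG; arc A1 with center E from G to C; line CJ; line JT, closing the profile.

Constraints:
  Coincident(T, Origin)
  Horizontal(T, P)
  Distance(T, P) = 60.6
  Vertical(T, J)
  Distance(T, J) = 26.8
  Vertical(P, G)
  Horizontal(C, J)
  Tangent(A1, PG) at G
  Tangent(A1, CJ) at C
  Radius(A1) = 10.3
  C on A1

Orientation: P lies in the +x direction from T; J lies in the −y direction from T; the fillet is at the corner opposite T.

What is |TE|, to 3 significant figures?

52.9

T is at the origin; TP is horizontal with |TP| = 60.6 and P on the +x side, so P = (60.6, 0.00). TJ is vertical with |TJ| = 26.8 and J on the −y side, so J = (0.00, -26.8). The virtual corner opposite T is at (60.6, -26.8). The tangent condition forces EG to be normal to PG and A1 meets CJ tangentially, so EC is at right angles to CJ, with radius 10.3, so the center E sits 10.3 in from both sides at E = (50.3, -16.5). Then |TE| = |E − T| = 52.9.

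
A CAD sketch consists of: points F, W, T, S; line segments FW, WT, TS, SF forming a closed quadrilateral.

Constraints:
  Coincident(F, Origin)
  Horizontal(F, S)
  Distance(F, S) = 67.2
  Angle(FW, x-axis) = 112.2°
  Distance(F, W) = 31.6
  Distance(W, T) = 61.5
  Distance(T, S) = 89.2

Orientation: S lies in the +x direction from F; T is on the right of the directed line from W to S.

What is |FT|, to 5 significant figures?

35.882

Checks: |WT| = 61.50 ✓; |TS| = 89.20 ✓.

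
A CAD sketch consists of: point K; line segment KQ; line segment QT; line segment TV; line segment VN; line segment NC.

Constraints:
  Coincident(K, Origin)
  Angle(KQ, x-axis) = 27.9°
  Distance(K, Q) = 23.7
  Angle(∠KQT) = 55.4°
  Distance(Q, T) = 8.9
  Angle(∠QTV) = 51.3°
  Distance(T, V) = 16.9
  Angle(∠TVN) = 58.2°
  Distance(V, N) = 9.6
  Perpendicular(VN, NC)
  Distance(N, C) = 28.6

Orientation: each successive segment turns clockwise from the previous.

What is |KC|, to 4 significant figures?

26.37

∠TVN = 58.2° gives VN at 12.80° from the x-axis; with |VN| = 9.6, N = (17.40, 16.41). VN is perpendicular to NC, so NC runs at -77.20°; with |NC| = 28.6, C = (23.74, -11.48). Then |KC| = |C − K| = 26.37.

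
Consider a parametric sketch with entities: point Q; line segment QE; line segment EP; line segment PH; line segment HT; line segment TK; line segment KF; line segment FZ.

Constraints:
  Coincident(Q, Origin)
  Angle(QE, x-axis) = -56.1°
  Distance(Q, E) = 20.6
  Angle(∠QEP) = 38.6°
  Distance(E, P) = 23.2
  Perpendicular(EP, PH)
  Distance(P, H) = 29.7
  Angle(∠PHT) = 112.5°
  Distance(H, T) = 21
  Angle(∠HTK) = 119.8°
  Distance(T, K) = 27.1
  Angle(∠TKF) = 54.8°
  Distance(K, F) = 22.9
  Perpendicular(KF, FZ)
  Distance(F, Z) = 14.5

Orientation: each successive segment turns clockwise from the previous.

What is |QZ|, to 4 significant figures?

17.20

Q is at the origin; QE runs at -56.1° with length 20.6, so E = (11.49, -17.10). ∠QEP = 38.6° gives EP at 162.5° from the x-axis; with |EP| = 23.2, P = (-10.64, -10.12). EP is perpendicular to PH, so PH runs at 72.50°; with |PH| = 29.7, H = (-1.706, 18.20). ∠PHT = 112.5° gives HT at 5.000° from the x-axis; with |HT| = 21.0, T = (19.21, 20.03). ∠HTK = 119.8° gives TK at -55.20° from the x-axis; with |TK| = 27.1, K = (34.68, -2.219). ∠TKF = 54.8° gives KF at 179.6° from the x-axis; with |KF| = 22.9, F = (11.78, -2.059). KF is perpendicular to FZ, so FZ runs at 89.60°; with |FZ| = 14.5, Z = (11.88, 12.44). Then |QZ| = |Z − Q| = 17.20.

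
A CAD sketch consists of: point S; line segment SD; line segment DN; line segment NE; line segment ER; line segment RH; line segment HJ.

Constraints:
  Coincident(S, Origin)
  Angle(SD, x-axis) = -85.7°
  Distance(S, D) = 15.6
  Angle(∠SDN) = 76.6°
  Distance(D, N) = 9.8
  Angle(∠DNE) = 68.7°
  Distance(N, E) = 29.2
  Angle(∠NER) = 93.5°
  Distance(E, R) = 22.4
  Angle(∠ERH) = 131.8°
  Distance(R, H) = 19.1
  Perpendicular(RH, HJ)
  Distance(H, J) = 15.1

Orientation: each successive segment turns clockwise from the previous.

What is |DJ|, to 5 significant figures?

16.430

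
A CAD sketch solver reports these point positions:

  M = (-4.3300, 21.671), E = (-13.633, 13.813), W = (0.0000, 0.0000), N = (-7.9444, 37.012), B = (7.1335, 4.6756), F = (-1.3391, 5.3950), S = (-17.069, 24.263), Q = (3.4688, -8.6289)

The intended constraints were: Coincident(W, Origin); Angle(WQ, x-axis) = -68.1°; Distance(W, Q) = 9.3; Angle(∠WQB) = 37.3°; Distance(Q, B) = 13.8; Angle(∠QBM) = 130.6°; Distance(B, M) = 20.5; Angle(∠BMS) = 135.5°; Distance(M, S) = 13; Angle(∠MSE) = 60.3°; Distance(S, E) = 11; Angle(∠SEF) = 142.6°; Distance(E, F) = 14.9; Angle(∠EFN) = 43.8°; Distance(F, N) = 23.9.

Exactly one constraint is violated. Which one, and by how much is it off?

Distance(F, N) = 23.9 — off by 8.40.

W = (0.00, 0.00) ✓; WQ at -68.10° ✓; |WQ| = 9.300 ✓; ∠WQB = 37.30° ✓; |QB| = 13.80 ✓; ∠QBM = 130.6° ✓; |BM| = 20.50 ✓; ∠BMS = 135.5° ✓; |MS| = 13.00 ✓; ∠MSE = 60.30° ✓; |SE| = 11.00 ✓; ∠SEF = 142.6° ✓; |EF| = 14.90 ✓; ∠EFN = 43.80° ✓; |FN| = 32.30 ✗.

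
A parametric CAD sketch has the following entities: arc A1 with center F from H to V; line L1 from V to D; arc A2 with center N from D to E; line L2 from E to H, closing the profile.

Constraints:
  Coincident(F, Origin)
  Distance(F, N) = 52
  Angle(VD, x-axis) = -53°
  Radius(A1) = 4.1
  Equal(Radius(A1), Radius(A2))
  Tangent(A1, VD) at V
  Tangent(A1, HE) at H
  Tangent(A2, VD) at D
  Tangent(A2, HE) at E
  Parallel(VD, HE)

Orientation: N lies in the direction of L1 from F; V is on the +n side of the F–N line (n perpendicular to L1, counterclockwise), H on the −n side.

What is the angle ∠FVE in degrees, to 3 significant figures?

81.0°

The slot axis is L1's direction at -53.0°, so u = (cos -53.0°, sin -53.0°) = (0.602, -0.799) and n = (−sin -53.0°, cos -53.0°) = (0.799, 0.602). F is at the origin and N lies 52.0 along u from F, so N = 52.0·u = (31.3, -41.5). Tangency of A1 to both parallel lines with radius 4.1 puts V and H at F ± 4.1·n: V = (3.27, 2.47), H = (-3.27, -2.47). Equal radii place D and E the same way about N: D = N + 4.1·n = (34.6, -39.1), E = N − 4.1·n = (28.0, -44.0). Then cos ∠FVE = VF·VE / (|VF||VE|), giving 81.0°.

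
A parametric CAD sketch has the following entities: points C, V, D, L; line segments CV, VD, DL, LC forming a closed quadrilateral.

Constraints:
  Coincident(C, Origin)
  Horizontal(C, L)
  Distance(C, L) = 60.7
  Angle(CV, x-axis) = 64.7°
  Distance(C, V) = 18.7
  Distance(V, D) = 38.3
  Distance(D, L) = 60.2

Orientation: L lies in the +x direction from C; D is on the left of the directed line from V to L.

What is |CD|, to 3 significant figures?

57.0

Checks: |CL| = 60.70 ✓; |CV| = 18.70 ✓; |VD| = 38.30 ✓; |DL| = 60.20 ✓.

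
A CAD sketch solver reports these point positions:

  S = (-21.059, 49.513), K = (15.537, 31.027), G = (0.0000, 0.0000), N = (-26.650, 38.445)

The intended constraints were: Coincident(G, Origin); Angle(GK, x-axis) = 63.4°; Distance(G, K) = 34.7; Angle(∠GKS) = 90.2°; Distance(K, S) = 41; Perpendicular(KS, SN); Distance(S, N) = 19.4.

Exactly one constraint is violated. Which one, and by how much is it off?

Distance(S, N) = 19.4 — off by 7.00.

G = (0.00, 0.00) ✓; GK at 63.40° ✓; |GK| = 34.70 ✓; ∠GKS = 90.20° ✓; |KS| = 41.00 ✓; ∠(KS, SN) = 90.00° ✓; |SN| = 12.40 ✗.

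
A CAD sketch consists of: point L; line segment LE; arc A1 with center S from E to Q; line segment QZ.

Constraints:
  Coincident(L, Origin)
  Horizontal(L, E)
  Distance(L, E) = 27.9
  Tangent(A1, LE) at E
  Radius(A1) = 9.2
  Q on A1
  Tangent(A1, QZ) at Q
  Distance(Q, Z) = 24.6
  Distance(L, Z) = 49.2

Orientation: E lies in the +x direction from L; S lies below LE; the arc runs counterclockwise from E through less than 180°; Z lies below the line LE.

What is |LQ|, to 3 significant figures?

25.2

Checks: |SQ| = 9.200 ✓; ∠(SQ, QZ) = 90.00° ✓; |QZ| = 24.60 ✓; |LZ| = 49.20 ✓.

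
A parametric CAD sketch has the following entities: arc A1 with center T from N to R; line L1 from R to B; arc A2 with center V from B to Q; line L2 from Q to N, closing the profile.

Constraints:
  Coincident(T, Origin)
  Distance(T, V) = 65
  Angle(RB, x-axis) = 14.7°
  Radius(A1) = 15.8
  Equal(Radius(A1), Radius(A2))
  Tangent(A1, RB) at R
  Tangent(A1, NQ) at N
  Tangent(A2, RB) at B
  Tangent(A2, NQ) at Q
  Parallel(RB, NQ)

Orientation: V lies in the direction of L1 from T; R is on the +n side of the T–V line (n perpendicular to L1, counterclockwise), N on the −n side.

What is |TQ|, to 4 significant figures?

66.89

The slot axis is L1's direction at 14.7°, so u = (cos 14.7°, sin 14.7°) = (0.9673, 0.2538) and n = (−sin 14.7°, cos 14.7°) = (-0.2538, 0.9673). T is at the origin and V lies 65.0 along u from T, so V = 65.0·u = (62.87, 16.49). Tangency of A1 to both parallel lines with radius 15.8 puts R and N at T ± 15.8·n: R = (-4.009, 15.28), N = (4.009, -15.28). Equal radii place B and Q the same way about V: B = V + 15.8·n = (58.86, 31.78), Q = V − 15.8·n = (66.88, 1.211). Then |TQ| = |Q − T| = 66.89.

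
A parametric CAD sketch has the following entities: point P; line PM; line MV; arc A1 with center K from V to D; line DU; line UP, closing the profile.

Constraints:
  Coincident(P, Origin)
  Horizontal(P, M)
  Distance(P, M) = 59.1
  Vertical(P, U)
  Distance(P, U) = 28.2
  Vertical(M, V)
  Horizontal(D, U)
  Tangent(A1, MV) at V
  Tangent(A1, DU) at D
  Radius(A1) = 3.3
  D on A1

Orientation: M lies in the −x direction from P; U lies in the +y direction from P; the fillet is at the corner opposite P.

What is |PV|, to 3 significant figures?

64.1

P is at the origin; P and M share the same y with |PM| = 59.1 and M on the −x side, so M = (-59.1, 0.00). P and U share the same x with |PU| = 28.2 and U on the +y side, so U = (0.00, 28.2). The virtual corner opposite P is at (-59.1, 28.2). A1 meets MV tangentially, so KV is at right angles to MV and since A1 is tangent to DU there, KD ⟂ DU, with radius 3.3, so the center K sits 3.3 in from both sides at K = (-55.8, 24.9). That places the tangent points at V = (-59.1, 24.9) on MV and D = (-55.8, 28.2) on DU. Then |PV| = |V − P| = 64.1.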